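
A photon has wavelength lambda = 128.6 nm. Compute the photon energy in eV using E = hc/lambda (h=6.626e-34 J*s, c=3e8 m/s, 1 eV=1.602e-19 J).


E = hc / lambda
= (6.626e-34)(3e8) / (128.6e-9)
= 1.9878e-25 / 1.2860e-07
= 1.5457e-18 J
Converting to eV: 1.5457e-18 / 1.602e-19
= 9.6487 eV

9.6487


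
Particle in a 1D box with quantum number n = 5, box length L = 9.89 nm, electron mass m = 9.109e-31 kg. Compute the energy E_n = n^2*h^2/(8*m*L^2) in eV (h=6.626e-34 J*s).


E = n^2 * h^2 / (8 * m * L^2)
= 5^2 * (6.626e-34)^2 / (8 * 9.109e-31 * (9.89e-9)^2)
= 25 * 4.3904e-67 / (8 * 9.109e-31 * 9.7812e-17)
= 1.5399e-20 J
= 0.0961 eV

0.0961


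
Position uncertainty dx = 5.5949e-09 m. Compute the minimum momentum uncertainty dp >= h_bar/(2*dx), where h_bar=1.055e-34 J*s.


dp = h_bar / (2 * dx)
= 1.055e-34 / (2 * 5.5949e-09)
= 1.055e-34 / 1.1190e-08
= 9.4282e-27 kg*m/s

9.4282e-27


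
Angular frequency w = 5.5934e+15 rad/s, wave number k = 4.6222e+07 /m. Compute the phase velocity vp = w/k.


vp = w / k
= 5.5934e+15 / 4.6222e+07
= 1.2101e+08 m/s

1.2101e+08


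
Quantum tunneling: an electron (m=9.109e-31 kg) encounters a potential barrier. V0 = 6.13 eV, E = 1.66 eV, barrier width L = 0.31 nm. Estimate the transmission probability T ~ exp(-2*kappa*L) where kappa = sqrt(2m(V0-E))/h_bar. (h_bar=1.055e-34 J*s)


V0 - E = 4.47 eV = 7.1609e-19 J
kappa = sqrt(2 * m * (V0-E)) / h_bar
= sqrt(2 * 9.109e-31 * 7.1609e-19) / 1.055e-34
= 1.0826e+10 /m
2*kappa*L = 2 * 1.0826e+10 * 0.31e-9
= 6.7124
T = exp(-6.7124) = 1.215804e-03

1.215804e-03


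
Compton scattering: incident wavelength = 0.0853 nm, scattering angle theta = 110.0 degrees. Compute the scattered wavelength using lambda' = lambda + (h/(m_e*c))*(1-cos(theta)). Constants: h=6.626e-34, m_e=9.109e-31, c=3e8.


Compton wavelength: h/(m_e*c) = 2.4247e-12 m
d_lambda = 2.4247e-12 * (1 - cos(110.0 deg))
= 2.4247e-12 * 1.34202
= 3.2540e-12 m = 0.003254 nm
lambda' = 0.0853 + 0.003254
= 0.088554 nm

0.088554


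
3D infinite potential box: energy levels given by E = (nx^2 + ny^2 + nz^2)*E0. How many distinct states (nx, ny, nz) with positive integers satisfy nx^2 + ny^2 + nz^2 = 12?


Enumerate all (nx, ny, nz) with nx^2 + ny^2 + nz^2 = 12:
(2,2,2)
Total degeneracy = 1

1


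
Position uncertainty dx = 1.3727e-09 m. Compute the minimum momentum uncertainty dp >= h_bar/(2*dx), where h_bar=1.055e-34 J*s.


dp = h_bar / (2 * dx)
= 1.055e-34 / (2 * 1.3727e-09)
= 1.055e-34 / 2.7454e-09
= 3.8428e-26 kg*m/s

3.8428e-26


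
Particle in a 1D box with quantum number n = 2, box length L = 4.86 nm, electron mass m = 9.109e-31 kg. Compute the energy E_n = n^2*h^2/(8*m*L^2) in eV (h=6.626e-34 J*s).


E = n^2 * h^2 / (8 * m * L^2)
= 2^2 * (6.626e-34)^2 / (8 * 9.109e-31 * (4.86e-9)^2)
= 4 * 4.3904e-67 / (8 * 9.109e-31 * 2.3620e-17)
= 1.0203e-20 J
= 0.0637 eV

0.0637


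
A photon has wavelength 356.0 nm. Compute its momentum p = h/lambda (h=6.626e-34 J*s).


p = h / lambda
= 6.626e-34 / (356.0e-9)
= 6.626e-34 / 3.5600e-07
= 1.8612e-27 kg*m/s

1.8612e-27


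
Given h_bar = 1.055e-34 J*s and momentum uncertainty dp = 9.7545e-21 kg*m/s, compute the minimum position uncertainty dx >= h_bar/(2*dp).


dx = h_bar / (2 * dp)
= 1.055e-34 / (2 * 9.7545e-21)
= 1.055e-34 / 1.9509e-20
= 5.4078e-15 m

5.4078e-15


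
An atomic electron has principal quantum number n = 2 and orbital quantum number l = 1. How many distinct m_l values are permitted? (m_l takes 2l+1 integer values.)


m_l ranges from -l to +l in integer steps
So m_l goes from -1 to +1
Count = 2l + 1 = 2*1 + 1
= 3

3


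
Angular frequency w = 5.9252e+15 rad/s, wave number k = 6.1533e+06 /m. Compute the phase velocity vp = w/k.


vp = w / k
= 5.9252e+15 / 6.1533e+06
= 9.6293e+08 m/s

9.6293e+08


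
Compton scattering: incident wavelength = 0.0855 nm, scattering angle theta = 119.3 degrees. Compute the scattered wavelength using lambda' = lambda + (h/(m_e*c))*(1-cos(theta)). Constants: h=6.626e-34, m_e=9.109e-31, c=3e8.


Compton wavelength: h/(m_e*c) = 2.4247e-12 m
d_lambda = 2.4247e-12 * (1 - cos(119.3 deg))
= 2.4247e-12 * 1.489382
= 3.6113e-12 m = 0.003611 nm
lambda' = 0.0855 + 0.003611
= 0.089111 nm

0.089111


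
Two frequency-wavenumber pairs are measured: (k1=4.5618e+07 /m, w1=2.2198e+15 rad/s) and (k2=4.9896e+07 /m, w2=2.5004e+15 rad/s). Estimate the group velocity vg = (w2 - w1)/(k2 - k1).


vg = (w2 - w1) / (k2 - k1)
= (2.5004e+15 - 2.2198e+15) / (4.9896e+07 - 4.5618e+07)
= 2.8060e+14 / 4.2780e+06
= 6.5591e+07 m/s

6.5591e+07


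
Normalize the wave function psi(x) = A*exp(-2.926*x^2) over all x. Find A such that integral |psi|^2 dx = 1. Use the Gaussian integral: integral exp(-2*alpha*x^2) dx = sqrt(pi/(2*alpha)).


integral |psi|^2 dx = A^2 * sqrt(pi/(2*alpha)) = 1
A^2 = sqrt(2*alpha/pi)
= sqrt(2 * 2.926 / pi)
= 1.364826
A = sqrt(1.364826)
= 1.1683

1.1683


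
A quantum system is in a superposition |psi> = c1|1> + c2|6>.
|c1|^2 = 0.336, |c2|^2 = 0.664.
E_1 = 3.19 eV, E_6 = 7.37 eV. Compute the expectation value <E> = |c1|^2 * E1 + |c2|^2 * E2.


<E> = |c1|^2 * E1 + |c2|^2 * E2
= 0.336 * 3.19 + 0.664 * 7.37
= 1.0718 + 4.8937
= 5.9655 eV

5.9655


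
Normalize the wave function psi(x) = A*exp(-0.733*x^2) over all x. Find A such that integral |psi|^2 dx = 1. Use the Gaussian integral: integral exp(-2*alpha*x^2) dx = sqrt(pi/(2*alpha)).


integral |psi|^2 dx = A^2 * sqrt(pi/(2*alpha)) = 1
A^2 = sqrt(2*alpha/pi)
= sqrt(2 * 0.733 / pi)
= 0.683112
A = sqrt(0.683112)
= 0.8265

0.8265


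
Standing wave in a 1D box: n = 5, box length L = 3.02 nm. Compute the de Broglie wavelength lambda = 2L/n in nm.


lambda = 2L / n
= 2 * 3.02 / 5
= 6.04 / 5
= 1.208 nm

1.208


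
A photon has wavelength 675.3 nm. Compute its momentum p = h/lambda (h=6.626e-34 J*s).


p = h / lambda
= 6.626e-34 / (675.3e-9)
= 6.626e-34 / 6.7530e-07
= 9.8119e-28 kg*m/s

9.8119e-28


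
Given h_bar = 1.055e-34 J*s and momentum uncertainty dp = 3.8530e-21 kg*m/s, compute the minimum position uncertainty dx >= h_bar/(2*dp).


dx = h_bar / (2 * dp)
= 1.055e-34 / (2 * 3.8530e-21)
= 1.055e-34 / 7.7060e-21
= 1.3691e-14 m

1.3691e-14


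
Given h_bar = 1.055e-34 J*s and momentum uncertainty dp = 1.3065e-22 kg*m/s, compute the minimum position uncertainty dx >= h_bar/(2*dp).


dx = h_bar / (2 * dp)
= 1.055e-34 / (2 * 1.3065e-22)
= 1.055e-34 / 2.6130e-22
= 4.0375e-13 m

4.0375e-13


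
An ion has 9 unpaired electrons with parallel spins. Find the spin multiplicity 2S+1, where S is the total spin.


Total spin S = N * (1/2) = 9 * 0.5 = 4.5
Spin multiplicity = 2S + 1
= 2 * 4.5 + 1
= 10

10


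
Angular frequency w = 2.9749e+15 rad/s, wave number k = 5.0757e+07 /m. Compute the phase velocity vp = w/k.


vp = w / k
= 2.9749e+15 / 5.0757e+07
= 5.8611e+07 m/s

5.8611e+07


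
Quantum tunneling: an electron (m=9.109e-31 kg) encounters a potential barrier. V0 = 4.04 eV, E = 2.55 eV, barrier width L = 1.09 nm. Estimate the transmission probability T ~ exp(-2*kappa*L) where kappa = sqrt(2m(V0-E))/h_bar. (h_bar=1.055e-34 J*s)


V0 - E = 1.49 eV = 2.3870e-19 J
kappa = sqrt(2 * m * (V0-E)) / h_bar
= sqrt(2 * 9.109e-31 * 2.3870e-19) / 1.055e-34
= 6.2506e+09 /m
2*kappa*L = 2 * 6.2506e+09 * 1.09e-9
= 13.6263
T = exp(-13.6263) = 1.208264e-06

1.208264e-06


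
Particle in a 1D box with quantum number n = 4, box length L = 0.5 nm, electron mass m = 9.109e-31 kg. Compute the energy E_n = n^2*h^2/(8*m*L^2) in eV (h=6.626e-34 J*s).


E = n^2 * h^2 / (8 * m * L^2)
= 4^2 * (6.626e-34)^2 / (8 * 9.109e-31 * (0.5e-9)^2)
= 16 * 4.3904e-67 / (8 * 9.109e-31 * 2.5000e-19)
= 3.8559e-18 J
= 24.0691 eV

24.0691


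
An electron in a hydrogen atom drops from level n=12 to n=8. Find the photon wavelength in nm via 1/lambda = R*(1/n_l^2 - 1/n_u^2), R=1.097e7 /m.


1/lambda = R * (1/n_l^2 - 1/n_u^2)
= 1.097e7 * (1/8^2 - 1/12^2)
= 1.097e7 * (0.015625 - 0.006944)
= 1.097e7 * 0.008681
= 9.5226e+04 /m
lambda = 1 / 9.5226e+04 = 10501.3674 nm

10501.3674


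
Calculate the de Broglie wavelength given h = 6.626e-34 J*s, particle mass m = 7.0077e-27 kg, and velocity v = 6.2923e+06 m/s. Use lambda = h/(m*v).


lambda = h / (m * v)
= 6.626e-34 / (7.0077e-27 * 6.2923e+06)
= 6.626e-34 / 4.4095e-20
= 1.5027e-14 m

1.5027e-14


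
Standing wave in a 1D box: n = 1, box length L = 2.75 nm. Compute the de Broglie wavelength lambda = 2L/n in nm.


lambda = 2L / n
= 2 * 2.75 / 1
= 5.5 / 1
= 5.5 nm

5.5


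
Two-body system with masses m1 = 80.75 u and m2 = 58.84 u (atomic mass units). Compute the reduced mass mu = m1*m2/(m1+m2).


mu = m1 * m2 / (m1 + m2)
= 80.75 * 58.84 / (80.75 + 58.84)
= 4751.33 / 139.59
= 34.0378 u

34.0378


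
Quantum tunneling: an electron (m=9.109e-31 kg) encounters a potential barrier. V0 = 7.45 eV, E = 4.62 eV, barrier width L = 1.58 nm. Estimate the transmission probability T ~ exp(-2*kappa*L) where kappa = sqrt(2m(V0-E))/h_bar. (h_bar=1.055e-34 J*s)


V0 - E = 2.83 eV = 4.5337e-19 J
kappa = sqrt(2 * m * (V0-E)) / h_bar
= sqrt(2 * 9.109e-31 * 4.5337e-19) / 1.055e-34
= 8.6143e+09 /m
2*kappa*L = 2 * 8.6143e+09 * 1.58e-9
= 27.2213
T = exp(-27.2213) = 1.506343e-12

1.506343e-12


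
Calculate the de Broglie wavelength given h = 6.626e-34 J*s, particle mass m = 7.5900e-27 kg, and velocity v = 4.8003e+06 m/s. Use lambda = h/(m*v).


lambda = h / (m * v)
= 6.626e-34 / (7.5900e-27 * 4.8003e+06)
= 6.626e-34 / 3.6434e-20
= 1.8186e-14 m

1.8186e-14


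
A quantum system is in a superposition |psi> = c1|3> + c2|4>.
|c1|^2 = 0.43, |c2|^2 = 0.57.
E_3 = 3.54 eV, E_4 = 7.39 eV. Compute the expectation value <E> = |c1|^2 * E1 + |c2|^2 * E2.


<E> = |c1|^2 * E1 + |c2|^2 * E2
= 0.43 * 3.54 + 0.57 * 7.39
= 1.5222 + 4.2123
= 5.7345 eV

5.7345


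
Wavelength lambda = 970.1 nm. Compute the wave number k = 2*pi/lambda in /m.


k = 2 * pi / lambda
= 6.2832 / (970.1e-9)
= 6.2832 / 9.7010e-07
= 6.4768e+06 /m

6.4768e+06


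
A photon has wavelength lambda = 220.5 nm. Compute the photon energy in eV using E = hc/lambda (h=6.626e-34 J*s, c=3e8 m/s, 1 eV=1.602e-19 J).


E = hc / lambda
= (6.626e-34)(3e8) / (220.5e-9)
= 1.9878e-25 / 2.2050e-07
= 9.0150e-19 J
Converting to eV: 9.0150e-19 / 1.602e-19
= 5.6273 eV

5.6273


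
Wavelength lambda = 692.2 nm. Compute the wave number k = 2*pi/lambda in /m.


k = 2 * pi / lambda
= 6.2832 / (692.2e-9)
= 6.2832 / 6.9220e-07
= 9.0771e+06 /m

9.0771e+06


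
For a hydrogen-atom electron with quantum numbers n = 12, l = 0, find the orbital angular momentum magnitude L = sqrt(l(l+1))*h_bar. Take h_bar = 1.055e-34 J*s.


L = sqrt(l*(l+1)) * h_bar
= sqrt(0 * 1) * 1.055e-34
= sqrt(0) * 1.055e-34
= 0.0 * 1.055e-34
= 0.0000e+00 J*s

0.0000e+00


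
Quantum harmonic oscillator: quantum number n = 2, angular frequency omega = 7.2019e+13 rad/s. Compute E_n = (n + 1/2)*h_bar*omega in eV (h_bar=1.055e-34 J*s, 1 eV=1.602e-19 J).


E = (n + 1/2) * h_bar * omega
= (2 + 0.5) * 1.055e-34 * 7.2019e+13
= 2.5 * 7.5980e-21
= 1.8995e-20 J
= 0.1186 eV

0.1186


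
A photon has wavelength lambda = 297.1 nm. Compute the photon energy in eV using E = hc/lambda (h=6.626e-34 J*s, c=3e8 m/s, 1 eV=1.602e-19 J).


E = hc / lambda
= (6.626e-34)(3e8) / (297.1e-9)
= 1.9878e-25 / 2.9710e-07
= 6.6907e-19 J
Converting to eV: 6.6907e-19 / 1.602e-19
= 4.1765 eV

4.1765


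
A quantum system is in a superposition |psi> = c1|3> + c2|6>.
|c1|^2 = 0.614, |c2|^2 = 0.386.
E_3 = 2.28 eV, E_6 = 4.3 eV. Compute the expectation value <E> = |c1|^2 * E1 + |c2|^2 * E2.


<E> = |c1|^2 * E1 + |c2|^2 * E2
= 0.614 * 2.28 + 0.386 * 4.3
= 1.3999 + 1.6598
= 3.0597 eV

3.0597


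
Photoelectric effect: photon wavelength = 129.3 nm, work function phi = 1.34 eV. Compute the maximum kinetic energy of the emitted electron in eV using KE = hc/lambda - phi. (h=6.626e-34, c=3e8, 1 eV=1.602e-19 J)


E_photon = hc / lambda
= (6.626e-34)(3e8) / (129.3e-9)
= 1.5374e-18 J
= 9.5965 eV
KE = E_photon - phi
= 9.5965 - 1.34
= 8.2565 eV

8.2565


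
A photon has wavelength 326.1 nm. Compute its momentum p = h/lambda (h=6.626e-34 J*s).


p = h / lambda
= 6.626e-34 / (326.1e-9)
= 6.626e-34 / 3.2610e-07
= 2.0319e-27 kg*m/s

2.0319e-27


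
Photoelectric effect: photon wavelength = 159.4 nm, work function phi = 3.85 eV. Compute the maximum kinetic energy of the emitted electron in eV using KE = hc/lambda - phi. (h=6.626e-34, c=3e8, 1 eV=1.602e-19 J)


E_photon = hc / lambda
= (6.626e-34)(3e8) / (159.4e-9)
= 1.2471e-18 J
= 7.7843 eV
KE = E_photon - phi
= 7.7843 - 3.85
= 3.9343 eV

3.9343


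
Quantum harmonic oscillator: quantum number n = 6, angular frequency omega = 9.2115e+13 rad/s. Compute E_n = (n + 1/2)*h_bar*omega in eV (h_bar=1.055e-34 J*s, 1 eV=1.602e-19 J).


E = (n + 1/2) * h_bar * omega
= (6 + 0.5) * 1.055e-34 * 9.2115e+13
= 6.5 * 9.7181e-21
= 6.3168e-20 J
= 0.3943 eV

0.3943


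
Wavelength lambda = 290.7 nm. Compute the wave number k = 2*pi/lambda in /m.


k = 2 * pi / lambda
= 6.2832 / (290.7e-9)
= 6.2832 / 2.9070e-07
= 2.1614e+07 /m

2.1614e+07


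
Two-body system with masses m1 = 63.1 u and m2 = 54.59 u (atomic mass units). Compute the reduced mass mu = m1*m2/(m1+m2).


mu = m1 * m2 / (m1 + m2)
= 63.1 * 54.59 / (63.1 + 54.59)
= 3444.629 / 117.69
= 29.2687 u

29.2687


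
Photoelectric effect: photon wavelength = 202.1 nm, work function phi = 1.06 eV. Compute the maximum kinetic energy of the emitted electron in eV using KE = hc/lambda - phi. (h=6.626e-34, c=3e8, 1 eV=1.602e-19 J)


E_photon = hc / lambda
= (6.626e-34)(3e8) / (202.1e-9)
= 9.8357e-19 J
= 6.1397 eV
KE = E_photon - phi
= 6.1397 - 1.06
= 5.0797 eV

5.0797


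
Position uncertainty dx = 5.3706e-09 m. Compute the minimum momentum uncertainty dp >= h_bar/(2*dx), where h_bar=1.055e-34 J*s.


dp = h_bar / (2 * dx)
= 1.055e-34 / (2 * 5.3706e-09)
= 1.055e-34 / 1.0741e-08
= 9.8220e-27 kg*m/s

9.8220e-27


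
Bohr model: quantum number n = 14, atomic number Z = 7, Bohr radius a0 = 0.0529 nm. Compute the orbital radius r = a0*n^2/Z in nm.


r = a0 * n^2 / Z
= 0.0529 * 14^2 / 7
= 0.0529 * 196 / 7
= 1.4812 nm

1.4812


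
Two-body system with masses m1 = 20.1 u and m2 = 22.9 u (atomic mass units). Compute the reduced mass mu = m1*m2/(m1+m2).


mu = m1 * m2 / (m1 + m2)
= 20.1 * 22.9 / (20.1 + 22.9)
= 460.29 / 43.0
= 10.7044 u

10.7044


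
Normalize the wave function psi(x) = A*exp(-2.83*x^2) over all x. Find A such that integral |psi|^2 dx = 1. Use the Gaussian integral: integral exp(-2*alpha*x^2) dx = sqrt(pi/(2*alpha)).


integral |psi|^2 dx = A^2 * sqrt(pi/(2*alpha)) = 1
A^2 = sqrt(2*alpha/pi)
= sqrt(2 * 2.83 / pi)
= 1.34225
A = sqrt(1.34225)
= 1.1586

1.1586


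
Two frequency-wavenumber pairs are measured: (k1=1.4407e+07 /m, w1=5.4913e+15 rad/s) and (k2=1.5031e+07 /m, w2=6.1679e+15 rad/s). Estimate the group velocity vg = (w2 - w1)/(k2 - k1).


vg = (w2 - w1) / (k2 - k1)
= (6.1679e+15 - 5.4913e+15) / (1.5031e+07 - 1.4407e+07)
= 6.7660e+14 / 6.2400e+05
= 1.0843e+09 m/s

1.0843e+09


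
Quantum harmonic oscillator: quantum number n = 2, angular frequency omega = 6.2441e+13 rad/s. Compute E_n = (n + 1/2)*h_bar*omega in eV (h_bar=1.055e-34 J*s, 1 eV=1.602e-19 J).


E = (n + 1/2) * h_bar * omega
= (2 + 0.5) * 1.055e-34 * 6.2441e+13
= 2.5 * 6.5875e-21
= 1.6469e-20 J
= 0.1028 eV

0.1028


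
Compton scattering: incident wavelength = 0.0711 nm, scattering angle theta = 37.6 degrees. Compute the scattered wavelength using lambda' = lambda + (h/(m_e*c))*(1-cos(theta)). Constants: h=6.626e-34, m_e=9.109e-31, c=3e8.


Compton wavelength: h/(m_e*c) = 2.4247e-12 m
d_lambda = 2.4247e-12 * (1 - cos(37.6 deg))
= 2.4247e-12 * 0.20771
= 5.0364e-13 m = 0.000504 nm
lambda' = 0.0711 + 0.000504
= 0.071604 nm

0.071604


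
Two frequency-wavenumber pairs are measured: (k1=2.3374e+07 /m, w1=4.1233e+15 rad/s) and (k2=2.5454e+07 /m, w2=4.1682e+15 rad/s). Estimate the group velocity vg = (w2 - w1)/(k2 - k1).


vg = (w2 - w1) / (k2 - k1)
= (4.1682e+15 - 4.1233e+15) / (2.5454e+07 - 2.3374e+07)
= 4.4900e+13 / 2.0800e+06
= 2.1587e+07 m/s

2.1587e+07


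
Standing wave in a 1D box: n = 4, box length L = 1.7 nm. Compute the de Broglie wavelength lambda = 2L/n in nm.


lambda = 2L / n
= 2 * 1.7 / 4
= 3.4 / 4
= 0.85 nm

0.85


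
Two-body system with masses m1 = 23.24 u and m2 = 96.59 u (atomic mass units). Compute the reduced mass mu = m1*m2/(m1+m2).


mu = m1 * m2 / (m1 + m2)
= 23.24 * 96.59 / (23.24 + 96.59)
= 2244.7516 / 119.83
= 18.7328 u

18.7328


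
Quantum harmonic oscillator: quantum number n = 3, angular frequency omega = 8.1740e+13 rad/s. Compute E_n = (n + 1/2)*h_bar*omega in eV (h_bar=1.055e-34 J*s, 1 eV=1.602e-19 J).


E = (n + 1/2) * h_bar * omega
= (3 + 0.5) * 1.055e-34 * 8.1740e+13
= 3.5 * 8.6236e-21
= 3.0182e-20 J
= 0.1884 eV

0.1884


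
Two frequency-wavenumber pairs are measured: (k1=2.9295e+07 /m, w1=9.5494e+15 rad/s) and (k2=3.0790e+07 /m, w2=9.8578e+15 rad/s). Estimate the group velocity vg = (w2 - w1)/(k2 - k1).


vg = (w2 - w1) / (k2 - k1)
= (9.8578e+15 - 9.5494e+15) / (3.0790e+07 - 2.9295e+07)
= 3.0840e+14 / 1.4950e+06
= 2.0629e+08 m/s

2.0629e+08


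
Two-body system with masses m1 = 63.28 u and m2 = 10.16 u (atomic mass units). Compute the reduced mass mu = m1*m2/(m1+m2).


mu = m1 * m2 / (m1 + m2)
= 63.28 * 10.16 / (63.28 + 10.16)
= 642.9248 / 73.44
= 8.7544 u

8.7544


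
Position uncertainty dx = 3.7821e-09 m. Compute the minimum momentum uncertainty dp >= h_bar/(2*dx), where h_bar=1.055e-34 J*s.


dp = h_bar / (2 * dx)
= 1.055e-34 / (2 * 3.7821e-09)
= 1.055e-34 / 7.5642e-09
= 1.3947e-26 kg*m/s

1.3947e-26


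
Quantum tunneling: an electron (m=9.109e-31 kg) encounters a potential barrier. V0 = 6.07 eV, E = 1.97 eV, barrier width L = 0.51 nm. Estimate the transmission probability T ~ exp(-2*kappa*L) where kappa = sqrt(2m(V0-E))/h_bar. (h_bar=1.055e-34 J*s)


V0 - E = 4.1 eV = 6.5682e-19 J
kappa = sqrt(2 * m * (V0-E)) / h_bar
= sqrt(2 * 9.109e-31 * 6.5682e-19) / 1.055e-34
= 1.0369e+10 /m
2*kappa*L = 2 * 1.0369e+10 * 0.51e-9
= 10.576
T = exp(-10.576) = 2.552135e-05

2.552135e-05


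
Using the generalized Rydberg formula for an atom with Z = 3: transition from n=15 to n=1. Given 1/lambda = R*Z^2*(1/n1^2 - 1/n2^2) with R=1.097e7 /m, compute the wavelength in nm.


1/lambda = R * Z^2 * (1/n1^2 - 1/n2^2)
= 1.097e7 * 3^2 * (1/1^2 - 1/15^2)
= 1.097e7 * 9 * (1.0 - 0.004444)
= 9.8291e+07 /m
lambda = 1 / 9.8291e+07
= 10.1739 nm

10.1739


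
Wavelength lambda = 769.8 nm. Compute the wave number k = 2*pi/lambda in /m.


k = 2 * pi / lambda
= 6.2832 / (769.8e-9)
= 6.2832 / 7.6980e-07
= 8.1621e+06 /m

8.1621e+06


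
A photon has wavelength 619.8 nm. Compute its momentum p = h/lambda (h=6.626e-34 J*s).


p = h / lambda
= 6.626e-34 / (619.8e-9)
= 6.626e-34 / 6.1980e-07
= 1.0691e-27 kg*m/s

1.0691e-27


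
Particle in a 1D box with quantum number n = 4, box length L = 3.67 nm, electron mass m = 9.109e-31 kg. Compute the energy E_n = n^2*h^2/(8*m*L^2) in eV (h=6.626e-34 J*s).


E = n^2 * h^2 / (8 * m * L^2)
= 4^2 * (6.626e-34)^2 / (8 * 9.109e-31 * (3.67e-9)^2)
= 16 * 4.3904e-67 / (8 * 9.109e-31 * 1.3469e-17)
= 7.1570e-20 J
= 0.4468 eV

0.4468


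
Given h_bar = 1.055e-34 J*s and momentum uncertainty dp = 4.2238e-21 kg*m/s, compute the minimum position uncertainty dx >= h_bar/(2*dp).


dx = h_bar / (2 * dp)
= 1.055e-34 / (2 * 4.2238e-21)
= 1.055e-34 / 8.4476e-21
= 1.2489e-14 m

1.2489e-14


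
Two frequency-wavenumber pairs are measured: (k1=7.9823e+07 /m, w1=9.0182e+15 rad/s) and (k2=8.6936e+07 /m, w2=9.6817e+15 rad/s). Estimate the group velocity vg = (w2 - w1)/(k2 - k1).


vg = (w2 - w1) / (k2 - k1)
= (9.6817e+15 - 9.0182e+15) / (8.6936e+07 - 7.9823e+07)
= 6.6350e+14 / 7.1130e+06
= 9.3280e+07 m/s

9.3280e+07


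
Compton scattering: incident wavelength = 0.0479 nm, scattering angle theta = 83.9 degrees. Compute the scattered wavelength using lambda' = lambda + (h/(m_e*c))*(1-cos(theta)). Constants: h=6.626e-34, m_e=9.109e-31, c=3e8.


Compton wavelength: h/(m_e*c) = 2.4247e-12 m
d_lambda = 2.4247e-12 * (1 - cos(83.9 deg))
= 2.4247e-12 * 0.893736
= 2.1670e-12 m = 0.002167 nm
lambda' = 0.0479 + 0.002167
= 0.050067 nm

0.050067


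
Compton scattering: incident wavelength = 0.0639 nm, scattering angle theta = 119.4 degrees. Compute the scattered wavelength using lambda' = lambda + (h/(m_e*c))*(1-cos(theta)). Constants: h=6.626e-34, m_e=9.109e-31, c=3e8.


Compton wavelength: h/(m_e*c) = 2.4247e-12 m
d_lambda = 2.4247e-12 * (1 - cos(119.4 deg))
= 2.4247e-12 * 1.490904
= 3.6150e-12 m = 0.003615 nm
lambda' = 0.0639 + 0.003615
= 0.067515 nm

0.067515


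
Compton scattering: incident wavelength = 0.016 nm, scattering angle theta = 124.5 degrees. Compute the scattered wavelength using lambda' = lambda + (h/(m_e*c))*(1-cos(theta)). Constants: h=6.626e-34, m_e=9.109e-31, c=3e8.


Compton wavelength: h/(m_e*c) = 2.4247e-12 m
d_lambda = 2.4247e-12 * (1 - cos(124.5 deg))
= 2.4247e-12 * 1.566406
= 3.7981e-12 m = 0.003798 nm
lambda' = 0.016 + 0.003798
= 0.019798 nm

0.019798


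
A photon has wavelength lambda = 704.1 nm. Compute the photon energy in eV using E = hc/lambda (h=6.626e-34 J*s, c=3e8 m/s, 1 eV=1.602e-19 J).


E = hc / lambda
= (6.626e-34)(3e8) / (704.1e-9)
= 1.9878e-25 / 7.0410e-07
= 2.8232e-19 J
Converting to eV: 2.8232e-19 / 1.602e-19
= 1.7623 eV

1.7623


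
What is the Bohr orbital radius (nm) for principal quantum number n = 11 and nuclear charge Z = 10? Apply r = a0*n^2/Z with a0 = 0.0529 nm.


r = a0 * n^2 / Z
= 0.0529 * 11^2 / 10
= 0.0529 * 121 / 10
= 0.6401 nm

0.6401


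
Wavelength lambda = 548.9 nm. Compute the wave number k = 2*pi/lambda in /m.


k = 2 * pi / lambda
= 6.2832 / (548.9e-9)
= 6.2832 / 5.4890e-07
= 1.1447e+07 /m

1.1447e+07


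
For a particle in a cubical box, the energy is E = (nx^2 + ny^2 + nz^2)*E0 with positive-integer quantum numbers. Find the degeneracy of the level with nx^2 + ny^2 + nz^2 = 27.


Enumerate all (nx, ny, nz) with nx^2 + ny^2 + nz^2 = 27:
(1,1,5)
(1,5,1)
(3,3,3)
(5,1,1)
Total degeneracy = 4

4


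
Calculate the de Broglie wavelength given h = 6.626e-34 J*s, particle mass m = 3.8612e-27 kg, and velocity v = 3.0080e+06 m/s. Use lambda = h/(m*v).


lambda = h / (m * v)
= 6.626e-34 / (3.8612e-27 * 3.0080e+06)
= 6.626e-34 / 1.1614e-20
= 5.7049e-14 m

5.7049e-14


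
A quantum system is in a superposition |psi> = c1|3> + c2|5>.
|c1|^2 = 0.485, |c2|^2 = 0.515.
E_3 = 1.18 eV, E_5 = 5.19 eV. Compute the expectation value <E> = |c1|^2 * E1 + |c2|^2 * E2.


<E> = |c1|^2 * E1 + |c2|^2 * E2
= 0.485 * 1.18 + 0.515 * 5.19
= 0.5723 + 2.6729
= 3.2452 eV

3.2452


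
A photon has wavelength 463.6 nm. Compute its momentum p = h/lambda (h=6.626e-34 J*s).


p = h / lambda
= 6.626e-34 / (463.6e-9)
= 6.626e-34 / 4.6360e-07
= 1.4292e-27 kg*m/s

1.4292e-27


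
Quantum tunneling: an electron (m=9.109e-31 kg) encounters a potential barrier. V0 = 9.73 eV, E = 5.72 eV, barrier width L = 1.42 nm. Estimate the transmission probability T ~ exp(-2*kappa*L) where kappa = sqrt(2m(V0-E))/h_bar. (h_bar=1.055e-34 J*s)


V0 - E = 4.01 eV = 6.4240e-19 J
kappa = sqrt(2 * m * (V0-E)) / h_bar
= sqrt(2 * 9.109e-31 * 6.4240e-19) / 1.055e-34
= 1.0254e+10 /m
2*kappa*L = 2 * 1.0254e+10 * 1.42e-9
= 29.1219
T = exp(-29.1219) = 2.251752e-13

2.251752e-13


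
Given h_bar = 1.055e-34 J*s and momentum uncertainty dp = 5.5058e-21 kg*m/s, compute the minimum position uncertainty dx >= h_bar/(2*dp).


dx = h_bar / (2 * dp)
= 1.055e-34 / (2 * 5.5058e-21)
= 1.055e-34 / 1.1012e-20
= 9.5808e-15 m

9.5808e-15


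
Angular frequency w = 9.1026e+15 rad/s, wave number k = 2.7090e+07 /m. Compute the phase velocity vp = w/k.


vp = w / k
= 9.1026e+15 / 2.7090e+07
= 3.3601e+08 m/s

3.3601e+08


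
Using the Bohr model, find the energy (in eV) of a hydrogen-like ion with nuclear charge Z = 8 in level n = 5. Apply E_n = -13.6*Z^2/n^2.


E_n = -13.6 * Z^2 / n^2
= -13.6 * 8^2 / 5^2
= -13.6 * 64 / 25
= -34.816 eV

-34.816


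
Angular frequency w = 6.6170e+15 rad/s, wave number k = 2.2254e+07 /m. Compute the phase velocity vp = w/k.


vp = w / k
= 6.6170e+15 / 2.2254e+07
= 2.9734e+08 m/s

2.9734e+08


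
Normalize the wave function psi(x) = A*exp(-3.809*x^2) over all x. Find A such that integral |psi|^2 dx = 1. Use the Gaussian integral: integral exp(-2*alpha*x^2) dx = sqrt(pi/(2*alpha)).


integral |psi|^2 dx = A^2 * sqrt(pi/(2*alpha)) = 1
A^2 = sqrt(2*alpha/pi)
= sqrt(2 * 3.809 / pi)
= 1.557204
A = sqrt(1.557204)
= 1.2479

1.2479


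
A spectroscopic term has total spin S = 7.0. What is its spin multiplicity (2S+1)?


Spin multiplicity = 2S + 1
= 2 * 7.0 + 1
= 14.0 + 1
= 15

15


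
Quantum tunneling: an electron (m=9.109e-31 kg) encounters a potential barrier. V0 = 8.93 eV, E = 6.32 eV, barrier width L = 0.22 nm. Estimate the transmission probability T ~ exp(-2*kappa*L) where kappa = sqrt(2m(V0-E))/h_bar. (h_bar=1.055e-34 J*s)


V0 - E = 2.61 eV = 4.1812e-19 J
kappa = sqrt(2 * m * (V0-E)) / h_bar
= sqrt(2 * 9.109e-31 * 4.1812e-19) / 1.055e-34
= 8.2727e+09 /m
2*kappa*L = 2 * 8.2727e+09 * 0.22e-9
= 3.64
T = exp(-3.64) = 2.625219e-02

2.625219e-02


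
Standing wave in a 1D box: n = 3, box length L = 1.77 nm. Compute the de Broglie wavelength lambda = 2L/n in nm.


lambda = 2L / n
= 2 * 1.77 / 3
= 3.54 / 3
= 1.18 nm

1.18


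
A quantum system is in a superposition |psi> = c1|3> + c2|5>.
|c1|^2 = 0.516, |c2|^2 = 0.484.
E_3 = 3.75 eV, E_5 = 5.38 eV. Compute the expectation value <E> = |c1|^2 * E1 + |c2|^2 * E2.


<E> = |c1|^2 * E1 + |c2|^2 * E2
= 0.516 * 3.75 + 0.484 * 5.38
= 1.935 + 2.6039
= 4.5389 eV

4.5389


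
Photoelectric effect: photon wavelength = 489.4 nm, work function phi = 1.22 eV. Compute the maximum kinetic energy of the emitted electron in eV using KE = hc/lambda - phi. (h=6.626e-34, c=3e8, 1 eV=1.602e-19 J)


E_photon = hc / lambda
= (6.626e-34)(3e8) / (489.4e-9)
= 4.0617e-19 J
= 2.5354 eV
KE = E_photon - phi
= 2.5354 - 1.22
= 1.3154 eV

1.3154


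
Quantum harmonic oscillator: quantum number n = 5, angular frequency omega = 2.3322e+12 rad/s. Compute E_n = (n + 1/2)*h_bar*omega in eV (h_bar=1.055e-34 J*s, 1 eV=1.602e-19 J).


E = (n + 1/2) * h_bar * omega
= (5 + 0.5) * 1.055e-34 * 2.3322e+12
= 5.5 * 2.4605e-22
= 1.3533e-21 J
= 0.0084 eV

0.0084


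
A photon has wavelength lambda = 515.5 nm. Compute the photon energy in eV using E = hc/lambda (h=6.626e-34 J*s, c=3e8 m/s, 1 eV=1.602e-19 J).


E = hc / lambda
= (6.626e-34)(3e8) / (515.5e-9)
= 1.9878e-25 / 5.1550e-07
= 3.8561e-19 J
Converting to eV: 3.8561e-19 / 1.602e-19
= 2.407 eV

2.407


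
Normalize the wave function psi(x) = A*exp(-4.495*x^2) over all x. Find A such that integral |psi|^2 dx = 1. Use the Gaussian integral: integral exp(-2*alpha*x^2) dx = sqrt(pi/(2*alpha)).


integral |psi|^2 dx = A^2 * sqrt(pi/(2*alpha)) = 1
A^2 = sqrt(2*alpha/pi)
= sqrt(2 * 4.495 / pi)
= 1.691628
A = sqrt(1.691628)
= 1.3006

1.3006


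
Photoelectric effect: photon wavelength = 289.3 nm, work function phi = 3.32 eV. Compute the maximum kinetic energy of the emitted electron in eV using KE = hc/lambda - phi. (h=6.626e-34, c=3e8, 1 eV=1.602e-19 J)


E_photon = hc / lambda
= (6.626e-34)(3e8) / (289.3e-9)
= 6.8711e-19 J
= 4.2891 eV
KE = E_photon - phi
= 4.2891 - 3.32
= 0.9691 eV

0.9691


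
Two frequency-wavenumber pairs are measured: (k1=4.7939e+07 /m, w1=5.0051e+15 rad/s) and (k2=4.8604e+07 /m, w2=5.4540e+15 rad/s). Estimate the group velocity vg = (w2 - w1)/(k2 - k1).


vg = (w2 - w1) / (k2 - k1)
= (5.4540e+15 - 5.0051e+15) / (4.8604e+07 - 4.7939e+07)
= 4.4890e+14 / 6.6500e+05
= 6.7504e+08 m/s

6.7504e+08


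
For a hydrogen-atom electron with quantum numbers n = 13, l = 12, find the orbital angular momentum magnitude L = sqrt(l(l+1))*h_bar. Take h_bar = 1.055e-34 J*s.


L = sqrt(l*(l+1)) * h_bar
= sqrt(12 * 13) * 1.055e-34
= sqrt(156) * 1.055e-34
= 12.49 * 1.055e-34
= 1.3177e-33 J*s

1.3177e-33


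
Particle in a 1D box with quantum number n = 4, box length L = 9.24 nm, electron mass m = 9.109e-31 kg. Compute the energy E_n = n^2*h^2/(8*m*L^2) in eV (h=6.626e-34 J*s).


E = n^2 * h^2 / (8 * m * L^2)
= 4^2 * (6.626e-34)^2 / (8 * 9.109e-31 * (9.24e-9)^2)
= 16 * 4.3904e-67 / (8 * 9.109e-31 * 8.5378e-17)
= 1.1291e-20 J
= 0.0705 eV

0.0705


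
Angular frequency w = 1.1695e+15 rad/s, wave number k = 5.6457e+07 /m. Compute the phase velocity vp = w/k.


vp = w / k
= 1.1695e+15 / 5.6457e+07
= 2.0715e+07 m/s

2.0715e+07


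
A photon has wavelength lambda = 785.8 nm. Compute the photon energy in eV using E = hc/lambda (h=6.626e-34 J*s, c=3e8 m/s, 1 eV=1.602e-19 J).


E = hc / lambda
= (6.626e-34)(3e8) / (785.8e-9)
= 1.9878e-25 / 7.8580e-07
= 2.5297e-19 J
Converting to eV: 2.5297e-19 / 1.602e-19
= 1.5791 eV

1.5791


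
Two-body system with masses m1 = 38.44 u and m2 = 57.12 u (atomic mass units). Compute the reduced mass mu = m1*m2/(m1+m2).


mu = m1 * m2 / (m1 + m2)
= 38.44 * 57.12 / (38.44 + 57.12)
= 2195.6928 / 95.56
= 22.9771 u

22.9771


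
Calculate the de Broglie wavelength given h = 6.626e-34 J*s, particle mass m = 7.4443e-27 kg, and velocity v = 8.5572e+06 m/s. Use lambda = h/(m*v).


lambda = h / (m * v)
= 6.626e-34 / (7.4443e-27 * 8.5572e+06)
= 6.626e-34 / 6.3702e-20
= 1.0401e-14 m

1.0401e-14


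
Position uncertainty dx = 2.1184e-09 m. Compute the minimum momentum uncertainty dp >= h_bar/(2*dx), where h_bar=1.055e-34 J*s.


dp = h_bar / (2 * dx)
= 1.055e-34 / (2 * 2.1184e-09)
= 1.055e-34 / 4.2368e-09
= 2.4901e-26 kg*m/s

2.4901e-26


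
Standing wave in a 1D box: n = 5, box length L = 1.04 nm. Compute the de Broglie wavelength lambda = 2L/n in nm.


lambda = 2L / n
= 2 * 1.04 / 5
= 2.08 / 5
= 0.416 nm

0.416


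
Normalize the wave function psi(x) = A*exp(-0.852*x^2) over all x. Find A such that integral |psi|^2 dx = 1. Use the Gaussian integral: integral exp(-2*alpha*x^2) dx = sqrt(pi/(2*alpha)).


integral |psi|^2 dx = A^2 * sqrt(pi/(2*alpha)) = 1
A^2 = sqrt(2*alpha/pi)
= sqrt(2 * 0.852 / pi)
= 0.736478
A = sqrt(0.736478)
= 0.8582

0.8582


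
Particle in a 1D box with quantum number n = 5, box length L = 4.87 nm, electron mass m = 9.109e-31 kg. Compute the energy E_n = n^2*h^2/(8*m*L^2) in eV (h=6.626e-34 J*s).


E = n^2 * h^2 / (8 * m * L^2)
= 5^2 * (6.626e-34)^2 / (8 * 9.109e-31 * (4.87e-9)^2)
= 25 * 4.3904e-67 / (8 * 9.109e-31 * 2.3717e-17)
= 6.3507e-20 J
= 0.3964 eV

0.3964


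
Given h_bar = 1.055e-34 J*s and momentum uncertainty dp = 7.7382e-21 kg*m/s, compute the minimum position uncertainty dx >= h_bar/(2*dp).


dx = h_bar / (2 * dp)
= 1.055e-34 / (2 * 7.7382e-21)
= 1.055e-34 / 1.5476e-20
= 6.8168e-15 m

6.8168e-15


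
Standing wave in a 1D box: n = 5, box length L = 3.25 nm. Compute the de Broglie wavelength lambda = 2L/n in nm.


lambda = 2L / n
= 2 * 3.25 / 5
= 6.5 / 5
= 1.3 nm

1.3


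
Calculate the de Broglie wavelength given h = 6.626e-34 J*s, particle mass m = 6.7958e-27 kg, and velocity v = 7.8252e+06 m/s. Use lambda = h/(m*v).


lambda = h / (m * v)
= 6.626e-34 / (6.7958e-27 * 7.8252e+06)
= 6.626e-34 / 5.3178e-20
= 1.2460e-14 m

1.2460e-14


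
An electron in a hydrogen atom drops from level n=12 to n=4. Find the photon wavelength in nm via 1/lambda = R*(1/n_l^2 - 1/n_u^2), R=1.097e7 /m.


1/lambda = R * (1/n_l^2 - 1/n_u^2)
= 1.097e7 * (1/4^2 - 1/12^2)
= 1.097e7 * (0.0625 - 0.006944)
= 1.097e7 * 0.055556
= 6.0944e+05 /m
lambda = 1 / 6.0944e+05 = 1640.8387 nm

1640.8387


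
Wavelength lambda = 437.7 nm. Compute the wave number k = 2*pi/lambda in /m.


k = 2 * pi / lambda
= 6.2832 / (437.7e-9)
= 6.2832 / 4.3770e-07
= 1.4355e+07 /m

1.4355e+07


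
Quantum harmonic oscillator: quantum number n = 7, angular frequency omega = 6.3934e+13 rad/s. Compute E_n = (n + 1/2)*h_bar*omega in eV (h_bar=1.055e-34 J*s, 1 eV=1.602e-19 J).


E = (n + 1/2) * h_bar * omega
= (7 + 0.5) * 1.055e-34 * 6.3934e+13
= 7.5 * 6.7450e-21
= 5.0588e-20 J
= 0.3158 eV

0.3158


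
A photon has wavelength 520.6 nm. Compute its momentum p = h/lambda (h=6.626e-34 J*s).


p = h / lambda
= 6.626e-34 / (520.6e-9)
= 6.626e-34 / 5.2060e-07
= 1.2728e-27 kg*m/s

1.2728e-27


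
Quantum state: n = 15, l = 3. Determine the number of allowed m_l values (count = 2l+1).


m_l ranges from -l to +l in integer steps
So m_l goes from -3 to +3
Count = 2l + 1 = 2*3 + 1
= 7

7


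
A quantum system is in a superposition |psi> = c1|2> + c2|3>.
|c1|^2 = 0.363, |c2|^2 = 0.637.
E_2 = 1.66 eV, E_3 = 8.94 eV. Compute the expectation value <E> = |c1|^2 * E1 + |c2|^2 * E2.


<E> = |c1|^2 * E1 + |c2|^2 * E2
= 0.363 * 1.66 + 0.637 * 8.94
= 0.6026 + 5.6948
= 6.2974 eV

6.2974


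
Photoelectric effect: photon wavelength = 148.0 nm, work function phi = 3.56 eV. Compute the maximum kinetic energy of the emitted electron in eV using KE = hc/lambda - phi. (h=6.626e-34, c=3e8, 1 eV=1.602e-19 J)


E_photon = hc / lambda
= (6.626e-34)(3e8) / (148.0e-9)
= 1.3431e-18 J
= 8.3839 eV
KE = E_photon - phi
= 8.3839 - 3.56
= 4.8239 eV

4.8239


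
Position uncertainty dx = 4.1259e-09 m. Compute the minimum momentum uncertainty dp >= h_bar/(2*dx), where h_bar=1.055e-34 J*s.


dp = h_bar / (2 * dx)
= 1.055e-34 / (2 * 4.1259e-09)
= 1.055e-34 / 8.2518e-09
= 1.2785e-26 kg*m/s

1.2785e-26


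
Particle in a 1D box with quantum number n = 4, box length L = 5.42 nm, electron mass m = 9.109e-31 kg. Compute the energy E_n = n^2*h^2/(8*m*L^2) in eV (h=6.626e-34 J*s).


E = n^2 * h^2 / (8 * m * L^2)
= 4^2 * (6.626e-34)^2 / (8 * 9.109e-31 * (5.42e-9)^2)
= 16 * 4.3904e-67 / (8 * 9.109e-31 * 2.9376e-17)
= 3.2814e-20 J
= 0.2048 eV

0.2048


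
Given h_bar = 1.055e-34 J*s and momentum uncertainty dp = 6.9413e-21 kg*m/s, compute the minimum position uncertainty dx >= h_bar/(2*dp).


dx = h_bar / (2 * dp)
= 1.055e-34 / (2 * 6.9413e-21)
= 1.055e-34 / 1.3883e-20
= 7.5994e-15 m

7.5994e-15


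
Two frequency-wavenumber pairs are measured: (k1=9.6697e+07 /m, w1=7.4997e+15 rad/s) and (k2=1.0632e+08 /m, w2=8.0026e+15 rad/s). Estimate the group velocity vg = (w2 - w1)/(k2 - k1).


vg = (w2 - w1) / (k2 - k1)
= (8.0026e+15 - 7.4997e+15) / (1.0632e+08 - 9.6697e+07)
= 5.0290e+14 / 9.6230e+06
= 5.2260e+07 m/s

5.2260e+07


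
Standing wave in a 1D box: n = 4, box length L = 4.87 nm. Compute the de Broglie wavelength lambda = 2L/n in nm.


lambda = 2L / n
= 2 * 4.87 / 4
= 9.74 / 4
= 2.435 nm

2.435


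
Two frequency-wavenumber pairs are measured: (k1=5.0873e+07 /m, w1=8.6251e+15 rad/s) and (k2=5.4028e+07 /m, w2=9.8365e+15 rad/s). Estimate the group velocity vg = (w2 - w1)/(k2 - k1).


vg = (w2 - w1) / (k2 - k1)
= (9.8365e+15 - 8.6251e+15) / (5.4028e+07 - 5.0873e+07)
= 1.2114e+15 / 3.1550e+06
= 3.8396e+08 m/s

3.8396e+08


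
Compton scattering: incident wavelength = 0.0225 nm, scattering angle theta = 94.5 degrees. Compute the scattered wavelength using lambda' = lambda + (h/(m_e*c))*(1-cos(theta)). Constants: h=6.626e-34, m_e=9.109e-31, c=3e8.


Compton wavelength: h/(m_e*c) = 2.4247e-12 m
d_lambda = 2.4247e-12 * (1 - cos(94.5 deg))
= 2.4247e-12 * 1.078459
= 2.6149e-12 m = 0.002615 nm
lambda' = 0.0225 + 0.002615
= 0.025115 nm

0.025115


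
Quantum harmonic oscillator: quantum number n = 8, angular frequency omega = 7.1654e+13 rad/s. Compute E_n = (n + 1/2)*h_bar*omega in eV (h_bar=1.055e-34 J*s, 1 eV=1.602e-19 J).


E = (n + 1/2) * h_bar * omega
= (8 + 0.5) * 1.055e-34 * 7.1654e+13
= 8.5 * 7.5595e-21
= 6.4256e-20 J
= 0.4011 eV

0.4011


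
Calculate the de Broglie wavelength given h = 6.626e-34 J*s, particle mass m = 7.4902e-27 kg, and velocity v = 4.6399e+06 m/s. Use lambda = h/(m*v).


lambda = h / (m * v)
= 6.626e-34 / (7.4902e-27 * 4.6399e+06)
= 6.626e-34 / 3.4754e-20
= 1.9066e-14 m

1.9066e-14


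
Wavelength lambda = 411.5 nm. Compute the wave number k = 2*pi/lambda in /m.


k = 2 * pi / lambda
= 6.2832 / (411.5e-9)
= 6.2832 / 4.1150e-07
= 1.5269e+07 /m

1.5269e+07


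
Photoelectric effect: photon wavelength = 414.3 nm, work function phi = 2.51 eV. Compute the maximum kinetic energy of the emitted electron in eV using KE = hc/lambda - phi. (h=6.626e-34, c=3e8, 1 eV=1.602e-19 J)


E_photon = hc / lambda
= (6.626e-34)(3e8) / (414.3e-9)
= 4.7980e-19 J
= 2.995 eV
KE = E_photon - phi
= 2.995 - 2.51
= 0.485 eV

0.485


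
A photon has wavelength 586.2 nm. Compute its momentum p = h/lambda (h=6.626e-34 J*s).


p = h / lambda
= 6.626e-34 / (586.2e-9)
= 6.626e-34 / 5.8620e-07
= 1.1303e-27 kg*m/s

1.1303e-27


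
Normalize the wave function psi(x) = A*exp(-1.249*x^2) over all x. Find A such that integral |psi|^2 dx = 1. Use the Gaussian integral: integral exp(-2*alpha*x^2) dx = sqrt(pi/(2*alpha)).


integral |psi|^2 dx = A^2 * sqrt(pi/(2*alpha)) = 1
A^2 = sqrt(2*alpha/pi)
= sqrt(2 * 1.249 / pi)
= 0.891705
A = sqrt(0.891705)
= 0.9443

0.9443


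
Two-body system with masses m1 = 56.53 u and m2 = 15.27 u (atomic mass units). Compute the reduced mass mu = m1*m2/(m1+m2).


mu = m1 * m2 / (m1 + m2)
= 56.53 * 15.27 / (56.53 + 15.27)
= 863.2131 / 71.8
= 12.0225 u

12.0225


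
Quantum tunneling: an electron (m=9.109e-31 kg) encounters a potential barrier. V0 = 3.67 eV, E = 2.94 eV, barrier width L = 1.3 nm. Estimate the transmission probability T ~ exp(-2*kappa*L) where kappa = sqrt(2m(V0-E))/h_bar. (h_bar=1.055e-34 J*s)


V0 - E = 0.73 eV = 1.1695e-19 J
kappa = sqrt(2 * m * (V0-E)) / h_bar
= sqrt(2 * 9.109e-31 * 1.1695e-19) / 1.055e-34
= 4.3751e+09 /m
2*kappa*L = 2 * 4.3751e+09 * 1.3e-9
= 11.3753
T = exp(-11.3753) = 1.147514e-05

1.147514e-05


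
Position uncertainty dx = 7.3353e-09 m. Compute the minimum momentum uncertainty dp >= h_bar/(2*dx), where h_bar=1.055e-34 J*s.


dp = h_bar / (2 * dx)
= 1.055e-34 / (2 * 7.3353e-09)
= 1.055e-34 / 1.4671e-08
= 7.1913e-27 kg*m/s

7.1913e-27


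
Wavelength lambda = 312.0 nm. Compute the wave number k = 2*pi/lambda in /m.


k = 2 * pi / lambda
= 6.2832 / (312.0e-9)
= 6.2832 / 3.1200e-07
= 2.0138e+07 /m

2.0138e+07


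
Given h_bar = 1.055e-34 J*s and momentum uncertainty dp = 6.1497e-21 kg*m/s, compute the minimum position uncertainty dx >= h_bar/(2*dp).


dx = h_bar / (2 * dp)
= 1.055e-34 / (2 * 6.1497e-21)
= 1.055e-34 / 1.2299e-20
= 8.5777e-15 m

8.5777e-15


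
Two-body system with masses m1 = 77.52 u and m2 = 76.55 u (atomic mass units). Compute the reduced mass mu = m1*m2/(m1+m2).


mu = m1 * m2 / (m1 + m2)
= 77.52 * 76.55 / (77.52 + 76.55)
= 5934.156 / 154.07
= 38.516 u

38.516


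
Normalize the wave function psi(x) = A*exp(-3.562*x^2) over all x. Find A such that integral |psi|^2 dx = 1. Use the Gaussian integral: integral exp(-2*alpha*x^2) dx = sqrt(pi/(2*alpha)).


integral |psi|^2 dx = A^2 * sqrt(pi/(2*alpha)) = 1
A^2 = sqrt(2*alpha/pi)
= sqrt(2 * 3.562 / pi)
= 1.505868
A = sqrt(1.505868)
= 1.2271

1.2271


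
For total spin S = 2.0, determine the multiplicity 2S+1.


Spin multiplicity = 2S + 1
= 2 * 2.0 + 1
= 4.0 + 1
= 5

5


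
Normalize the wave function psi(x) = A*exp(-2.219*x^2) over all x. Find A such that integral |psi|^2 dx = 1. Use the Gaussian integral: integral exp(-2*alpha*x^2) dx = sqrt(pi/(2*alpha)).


integral |psi|^2 dx = A^2 * sqrt(pi/(2*alpha)) = 1
A^2 = sqrt(2*alpha/pi)
= sqrt(2 * 2.219 / pi)
= 1.188553
A = sqrt(1.188553)
= 1.0902

1.0902


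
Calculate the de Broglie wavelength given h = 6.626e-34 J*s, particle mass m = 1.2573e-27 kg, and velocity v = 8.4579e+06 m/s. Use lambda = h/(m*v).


lambda = h / (m * v)
= 6.626e-34 / (1.2573e-27 * 8.4579e+06)
= 6.626e-34 / 1.0634e-20
= 6.2309e-14 m

6.2309e-14


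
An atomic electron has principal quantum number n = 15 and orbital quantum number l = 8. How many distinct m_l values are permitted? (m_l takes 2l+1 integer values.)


m_l ranges from -l to +l in integer steps
So m_l goes from -8 to +8
Count = 2l + 1 = 2*8 + 1
= 17

17
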